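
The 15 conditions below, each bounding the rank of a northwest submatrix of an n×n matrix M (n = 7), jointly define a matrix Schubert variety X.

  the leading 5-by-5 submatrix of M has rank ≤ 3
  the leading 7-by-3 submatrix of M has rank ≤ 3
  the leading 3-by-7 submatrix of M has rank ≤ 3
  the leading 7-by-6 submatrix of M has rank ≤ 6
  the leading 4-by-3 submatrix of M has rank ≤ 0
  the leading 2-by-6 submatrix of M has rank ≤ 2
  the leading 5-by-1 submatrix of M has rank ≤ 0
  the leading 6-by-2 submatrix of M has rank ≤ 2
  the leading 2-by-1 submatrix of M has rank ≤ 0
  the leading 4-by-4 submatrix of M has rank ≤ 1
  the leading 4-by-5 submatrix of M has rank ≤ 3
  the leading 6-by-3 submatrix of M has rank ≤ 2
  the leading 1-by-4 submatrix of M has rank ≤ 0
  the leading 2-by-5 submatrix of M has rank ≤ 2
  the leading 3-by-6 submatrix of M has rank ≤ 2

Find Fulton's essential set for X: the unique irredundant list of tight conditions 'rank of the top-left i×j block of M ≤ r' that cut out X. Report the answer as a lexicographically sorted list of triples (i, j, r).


The tightest implied rank at each (i,j), from the 15 conditions:

  0, 0, 0, 0, 1, 1, 1
  0, 0, 0, 1, 2, 2, 2
  0, 0, 0, 1, 2, 2, 3
  0, 0, 0, 1, 2, 3, 4
  0, 1, 1, 2, 3, 4, 5
  1, 2, 2, 3, 4, 5, 6
  1, 2, 3, 4, 5, 6, 7

second differences of R give the permutation w = (5, 4, 7, 6, 2, 1, 3).

Fulton essential set (4 of the 15 Rothe cells):

[(1, 4, 0), (3, 6, 2), (4, 3, 0), (5, 1, 0)]


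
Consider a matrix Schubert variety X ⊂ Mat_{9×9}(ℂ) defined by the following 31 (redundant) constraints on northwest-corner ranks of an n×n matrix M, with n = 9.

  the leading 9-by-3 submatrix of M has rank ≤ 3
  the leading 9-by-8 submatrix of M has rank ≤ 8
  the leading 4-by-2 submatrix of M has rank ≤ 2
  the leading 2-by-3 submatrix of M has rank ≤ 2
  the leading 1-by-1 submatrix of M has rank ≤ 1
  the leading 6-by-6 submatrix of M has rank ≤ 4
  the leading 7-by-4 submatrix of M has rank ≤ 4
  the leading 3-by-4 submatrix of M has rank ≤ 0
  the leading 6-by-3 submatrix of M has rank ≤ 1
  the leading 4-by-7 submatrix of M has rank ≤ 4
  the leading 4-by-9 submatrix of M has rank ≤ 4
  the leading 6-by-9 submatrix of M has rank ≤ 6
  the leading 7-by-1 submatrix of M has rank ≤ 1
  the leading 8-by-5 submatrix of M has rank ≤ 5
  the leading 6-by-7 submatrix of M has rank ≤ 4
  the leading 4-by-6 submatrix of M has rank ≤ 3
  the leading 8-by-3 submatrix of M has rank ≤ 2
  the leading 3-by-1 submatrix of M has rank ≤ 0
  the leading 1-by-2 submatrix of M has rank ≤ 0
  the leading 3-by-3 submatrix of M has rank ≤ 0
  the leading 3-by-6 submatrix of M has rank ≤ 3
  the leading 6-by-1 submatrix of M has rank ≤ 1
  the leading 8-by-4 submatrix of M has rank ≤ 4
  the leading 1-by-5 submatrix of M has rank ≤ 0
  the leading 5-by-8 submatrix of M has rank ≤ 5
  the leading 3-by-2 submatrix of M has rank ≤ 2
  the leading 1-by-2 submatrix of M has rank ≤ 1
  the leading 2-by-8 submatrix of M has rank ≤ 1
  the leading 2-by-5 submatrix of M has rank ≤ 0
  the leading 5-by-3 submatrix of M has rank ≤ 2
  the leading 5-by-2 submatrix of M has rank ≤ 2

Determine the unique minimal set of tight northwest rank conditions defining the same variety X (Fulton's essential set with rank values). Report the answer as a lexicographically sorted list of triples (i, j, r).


Propagating the 31 rank bounds to every northwest block:

  0  0  0  0  0  1  1  1  1
  0  0  0  0  0  1  1  1  2
  0  0  0  0  1  2  2  2  3
  1  1  1  1  2  3  3  3  4
  1  1  1  2  3  4  4  4  5
  1  1  1  2  3  4  4  5  6
  1  2  2  3  4  5  5  6  7
  1  2  2  3  4  5  6  7  8
  1  2  3  4  5  6  7  8  9

so w = (6, 9, 5, 1, 4, 8, 2, 7, 3).

Rothe diagram D(w) (22 cells), 6 SE-corners (essential conditions):

[(2, 5, 0), (2, 8, 1), (3, 4, 0), (6, 3, 1), (6, 7, 4), (8, 3, 2)]


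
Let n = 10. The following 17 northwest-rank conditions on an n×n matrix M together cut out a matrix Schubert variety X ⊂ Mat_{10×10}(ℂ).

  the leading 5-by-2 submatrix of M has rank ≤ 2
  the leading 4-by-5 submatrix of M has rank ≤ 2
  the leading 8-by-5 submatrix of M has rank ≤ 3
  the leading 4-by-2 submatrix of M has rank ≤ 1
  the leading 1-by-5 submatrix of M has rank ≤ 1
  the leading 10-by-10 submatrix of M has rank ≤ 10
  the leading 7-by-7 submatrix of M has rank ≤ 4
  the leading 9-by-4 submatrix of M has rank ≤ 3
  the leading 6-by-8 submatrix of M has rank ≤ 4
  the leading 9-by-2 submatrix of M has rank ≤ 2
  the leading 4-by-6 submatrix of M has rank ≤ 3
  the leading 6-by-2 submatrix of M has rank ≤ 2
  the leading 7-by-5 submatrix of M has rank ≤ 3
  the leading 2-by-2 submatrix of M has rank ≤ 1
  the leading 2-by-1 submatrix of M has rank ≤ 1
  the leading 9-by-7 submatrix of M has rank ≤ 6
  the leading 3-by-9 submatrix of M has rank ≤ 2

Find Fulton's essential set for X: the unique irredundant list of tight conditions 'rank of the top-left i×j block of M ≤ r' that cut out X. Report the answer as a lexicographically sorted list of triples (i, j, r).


The tightest implied rank at each (i,j), from the 17 conditions:

  row 1: 1, 1, 1, 1, 1, 1, 1, 1, 1, 1
  row 2: 1, 1, 2, 2, 2, 2, 2, 2, 2, 2
  row 3: 1, 1, 2, 2, 2, 2, 2, 2, 2, 3
  row 4: 1, 1, 2, 2, 2, 3, 3, 3, 3, 4
  row 5: 1, 2, 3, 3, 3, 4, 4, 4, 4, 5
  row 6: 1, 2, 3, 3, 3, 4, 4, 4, 5, 6
  row 7: 1, 2, 3, 3, 3, 4, 4, 5, 6, 7
  row 8: 1, 2, 3, 3, 3, 4, 5, 6, 7, 8
  row 9: 1, 2, 3, 3, 4, 5, 6, 7, 8, 9
  row 10: 1, 2, 3, 4, 5, 6, 7, 8, 9, 10

giving w = (1, 3, 10, 6, 2, 9, 8, 7, 5, 4) via Δ²R.

Rothe diagram D(w) (21 cells), 7 SE-corners (essential conditions):

[(3, 9, 2), (4, 2, 1), (4, 5, 2), (6, 8, 4), (7, 7, 4), (8, 5, 3), (9, 4, 3)]


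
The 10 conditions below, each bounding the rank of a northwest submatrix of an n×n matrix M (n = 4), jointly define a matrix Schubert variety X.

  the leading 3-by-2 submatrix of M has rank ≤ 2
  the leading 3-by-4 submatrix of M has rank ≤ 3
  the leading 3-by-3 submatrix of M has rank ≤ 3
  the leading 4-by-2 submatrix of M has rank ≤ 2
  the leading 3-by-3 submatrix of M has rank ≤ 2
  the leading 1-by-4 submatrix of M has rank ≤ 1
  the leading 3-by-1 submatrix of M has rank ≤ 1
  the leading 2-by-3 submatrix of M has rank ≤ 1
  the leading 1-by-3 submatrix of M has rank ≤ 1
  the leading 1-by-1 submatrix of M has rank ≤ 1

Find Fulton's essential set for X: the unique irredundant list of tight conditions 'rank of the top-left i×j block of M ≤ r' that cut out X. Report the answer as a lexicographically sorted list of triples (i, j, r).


Recovering R(i,j) via the rank-extension bound from the 10 conditions:

  row 1: 1 | 1 | 1 | 1
  row 2: 1 | 1 | 1 | 2
  row 3: 1 | 2 | 2 | 3
  row 4: 1 | 2 | 3 | 4

giving w = (1, 4, 2, 3) via Δ²R.

Fulton essential set (1 of the 2 Rothe cells):

[(2, 3, 1)]


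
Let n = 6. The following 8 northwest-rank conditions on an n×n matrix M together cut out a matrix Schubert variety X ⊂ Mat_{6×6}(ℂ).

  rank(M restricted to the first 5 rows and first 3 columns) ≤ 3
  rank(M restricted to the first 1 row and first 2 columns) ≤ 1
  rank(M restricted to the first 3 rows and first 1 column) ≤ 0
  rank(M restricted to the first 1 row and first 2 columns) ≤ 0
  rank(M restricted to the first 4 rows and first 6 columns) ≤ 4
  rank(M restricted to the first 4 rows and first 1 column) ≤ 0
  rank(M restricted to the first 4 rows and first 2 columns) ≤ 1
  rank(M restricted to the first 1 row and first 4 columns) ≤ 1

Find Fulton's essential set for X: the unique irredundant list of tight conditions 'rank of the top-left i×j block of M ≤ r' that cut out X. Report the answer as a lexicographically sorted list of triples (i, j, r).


Rank table r_w(6×6) implied by the 8 constraints:

  row 1: 0, 0, 1, 1, 1, 1
  row 2: 0, 1, 2, 2, 2, 2
  row 3: 0, 1, 2, 3, 3, 3
  row 4: 0, 1, 2, 3, 4, 4
  row 5: 1, 2, 3, 4, 5, 5
  row 6: 1, 2, 3, 4, 5, 6

so w = (3, 2, 4, 5, 1, 6).

D(w) has 5 cells with 2 SE-corners; essential set:

[(1, 2, 0), (4, 1, 0)]


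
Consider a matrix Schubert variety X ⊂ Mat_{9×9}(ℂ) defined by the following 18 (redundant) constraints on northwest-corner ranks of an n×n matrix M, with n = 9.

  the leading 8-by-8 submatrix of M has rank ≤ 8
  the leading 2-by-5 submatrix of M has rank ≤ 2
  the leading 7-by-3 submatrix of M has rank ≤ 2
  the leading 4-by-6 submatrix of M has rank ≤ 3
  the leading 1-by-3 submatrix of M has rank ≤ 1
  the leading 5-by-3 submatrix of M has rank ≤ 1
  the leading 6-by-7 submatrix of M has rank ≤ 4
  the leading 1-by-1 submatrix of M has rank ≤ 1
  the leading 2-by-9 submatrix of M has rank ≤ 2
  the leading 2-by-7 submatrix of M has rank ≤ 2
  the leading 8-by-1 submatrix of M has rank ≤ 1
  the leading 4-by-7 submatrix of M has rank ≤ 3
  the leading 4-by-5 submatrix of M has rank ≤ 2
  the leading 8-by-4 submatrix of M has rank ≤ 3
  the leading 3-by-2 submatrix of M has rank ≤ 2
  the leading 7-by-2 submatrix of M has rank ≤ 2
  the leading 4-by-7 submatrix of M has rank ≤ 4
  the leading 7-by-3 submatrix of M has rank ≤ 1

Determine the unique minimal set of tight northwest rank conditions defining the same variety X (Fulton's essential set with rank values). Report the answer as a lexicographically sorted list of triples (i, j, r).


Propagating the 18 rank bounds to every northwest block:

  R[1]: 1 | 1 | 1 | 1 | 1 | 1 | 1 | 1 | 1
  R[2]: 1 | 1 | 1 | 2 | 2 | 2 | 2 | 2 | 2
  R[3]: 1 | 1 | 1 | 2 | 2 | 3 | 3 | 3 | 3
  R[4]: 1 | 1 | 1 | 2 | 2 | 3 | 3 | 4 | 4
  R[5]: 1 | 1 | 1 | 2 | 3 | 4 | 4 | 5 | 5
  R[6]: 1 | 1 | 1 | 2 | 3 | 4 | 4 | 5 | 6
  R[7]: 1 | 1 | 1 | 2 | 3 | 4 | 5 | 6 | 7
  R[8]: 1 | 2 | 2 | 3 | 4 | 5 | 6 | 7 | 8
  R[9]: 1 | 2 | 3 | 4 | 5 | 6 | 7 | 8 | 9

hence w(1..9) = (1, 4, 6, 8, 5, 9, 7, 2, 3).

D(w) has 16 cells with 4 SE-corners; essential set:

[(4, 5, 2), (4, 7, 3), (6, 7, 4), (7, 3, 1)]


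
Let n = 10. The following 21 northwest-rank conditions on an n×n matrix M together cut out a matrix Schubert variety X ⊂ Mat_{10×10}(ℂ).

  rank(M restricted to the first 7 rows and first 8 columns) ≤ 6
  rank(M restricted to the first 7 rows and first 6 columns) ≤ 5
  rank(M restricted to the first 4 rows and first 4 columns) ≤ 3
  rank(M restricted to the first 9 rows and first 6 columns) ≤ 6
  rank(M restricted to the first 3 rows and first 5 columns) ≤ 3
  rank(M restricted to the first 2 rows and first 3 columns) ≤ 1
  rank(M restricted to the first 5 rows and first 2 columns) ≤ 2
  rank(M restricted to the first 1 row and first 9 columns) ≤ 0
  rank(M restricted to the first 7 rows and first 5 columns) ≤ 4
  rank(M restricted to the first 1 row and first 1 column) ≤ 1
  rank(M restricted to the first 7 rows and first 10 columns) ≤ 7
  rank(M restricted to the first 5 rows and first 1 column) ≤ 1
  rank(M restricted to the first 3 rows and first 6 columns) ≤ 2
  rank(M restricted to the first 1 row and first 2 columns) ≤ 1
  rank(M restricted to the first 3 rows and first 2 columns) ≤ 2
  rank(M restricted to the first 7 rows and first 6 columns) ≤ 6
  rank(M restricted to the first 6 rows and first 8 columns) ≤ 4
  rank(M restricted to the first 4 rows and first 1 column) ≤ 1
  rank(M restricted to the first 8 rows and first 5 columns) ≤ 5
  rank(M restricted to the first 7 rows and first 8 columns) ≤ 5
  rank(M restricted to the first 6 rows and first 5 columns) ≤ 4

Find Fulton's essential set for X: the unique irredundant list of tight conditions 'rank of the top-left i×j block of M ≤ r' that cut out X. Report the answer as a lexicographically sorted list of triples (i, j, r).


Computing R[i][j] = min implied NW-rank bound (n=10, 21 conditions):

  R[1]: 0 0 0 0 0 0 0 0 0 1
  R[2]: 1 1 1 1 1 1 1 1 1 2
  R[3]: 1 2 2 2 2 2 2 2 2 3
  R[4]: 1 2 3 3 3 3 3 3 3 4
  R[5]: 1 2 3 4 4 4 4 4 4 5
  R[6]: 1 2 3 4 4 4 4 4 5 6
  R[7]: 1 2 3 4 4 5 5 5 6 7
  R[8]: 1 2 3 4 5 6 6 6 7 8
  R[9]: 1 2 3 4 5 6 7 7 8 9
  R[10]: 1 2 3 4 5 6 7 8 9 10

so w = (10, 1, 2, 3, 4, 9, 6, 5, 7, 8).

Rothe diagram D(w) (14 cells), 3 SE-corners (essential conditions):

[(1, 9, 0), (6, 8, 4), (7, 5, 4)]


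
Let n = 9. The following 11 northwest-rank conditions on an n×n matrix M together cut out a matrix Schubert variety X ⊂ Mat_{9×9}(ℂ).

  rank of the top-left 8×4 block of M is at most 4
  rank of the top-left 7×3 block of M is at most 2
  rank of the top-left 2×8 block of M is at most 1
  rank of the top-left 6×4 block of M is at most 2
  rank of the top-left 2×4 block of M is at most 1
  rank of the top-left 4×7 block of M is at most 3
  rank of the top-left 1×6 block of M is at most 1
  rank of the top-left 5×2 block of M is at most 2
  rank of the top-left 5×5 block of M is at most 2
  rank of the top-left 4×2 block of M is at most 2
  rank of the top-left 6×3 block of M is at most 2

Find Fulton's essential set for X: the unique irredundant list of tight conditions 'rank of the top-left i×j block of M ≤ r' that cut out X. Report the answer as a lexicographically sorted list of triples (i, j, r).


Computing R[i][j] = min implied NW-rank bound (n=9, 11 conditions):

  row 1: 1  1  1  1  1  1  1  1  1
  row 2: 1  1  1  1  1  1  1  1  2
  row 3: 1  2  2  2  2  2  2  2  3
  row 4: 1  2  2  2  2  3  3  3  4
  row 5: 1  2  2  2  2  3  4  4  5
  row 6: 1  2  2  2  3  4  5  5  6
  row 7: 1  2  2  3  4  5  6  6  7
  row 8: 1  2  3  4  5  6  7  7  8
  row 9: 1  2  3  4  5  6  7  8  9

the unique w with this rank table is (1, 9, 2, 6, 7, 5, 4, 3, 8).

D(w) has 16 cells with 4 SE-corners; essential set:

[(2, 8, 1), (5, 5, 2), (6, 4, 2), (7, 3, 2)]


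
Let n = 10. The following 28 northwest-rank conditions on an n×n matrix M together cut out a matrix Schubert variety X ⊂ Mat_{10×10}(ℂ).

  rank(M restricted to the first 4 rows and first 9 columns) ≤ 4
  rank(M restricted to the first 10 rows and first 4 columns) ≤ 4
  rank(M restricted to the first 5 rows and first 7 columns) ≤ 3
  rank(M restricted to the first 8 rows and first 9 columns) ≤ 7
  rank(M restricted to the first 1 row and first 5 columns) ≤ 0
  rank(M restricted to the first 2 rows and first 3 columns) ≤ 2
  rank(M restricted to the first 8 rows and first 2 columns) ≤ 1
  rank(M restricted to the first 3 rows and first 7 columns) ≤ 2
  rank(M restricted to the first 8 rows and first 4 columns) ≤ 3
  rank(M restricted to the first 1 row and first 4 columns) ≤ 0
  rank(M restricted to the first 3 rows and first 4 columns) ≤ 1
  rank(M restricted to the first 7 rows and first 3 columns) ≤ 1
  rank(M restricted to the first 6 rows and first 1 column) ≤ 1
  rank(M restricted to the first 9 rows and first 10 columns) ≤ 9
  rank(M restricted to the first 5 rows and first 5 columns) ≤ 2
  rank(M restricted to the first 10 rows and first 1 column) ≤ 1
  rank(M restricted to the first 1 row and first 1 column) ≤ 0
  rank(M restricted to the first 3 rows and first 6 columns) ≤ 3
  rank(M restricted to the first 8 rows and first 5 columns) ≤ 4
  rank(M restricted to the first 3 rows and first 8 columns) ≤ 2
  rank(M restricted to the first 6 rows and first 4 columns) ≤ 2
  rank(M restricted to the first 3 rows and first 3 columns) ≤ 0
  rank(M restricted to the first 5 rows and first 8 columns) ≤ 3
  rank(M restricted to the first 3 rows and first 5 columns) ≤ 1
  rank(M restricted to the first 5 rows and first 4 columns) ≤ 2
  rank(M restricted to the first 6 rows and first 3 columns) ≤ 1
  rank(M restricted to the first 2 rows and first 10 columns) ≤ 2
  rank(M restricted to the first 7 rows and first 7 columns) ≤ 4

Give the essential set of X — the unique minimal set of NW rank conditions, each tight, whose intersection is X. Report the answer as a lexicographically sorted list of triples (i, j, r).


Rank table r_w(10×10) implied by the 28 constraints:

  i=1: 0  0  0  0  0  1  1  1  1  1
  i=2: 0  0  0  1  1  2  2  2  2  2
  i=3: 0  0  0  1  1  2  2  2  3  3
  i=4: 1  1  1  2  2  3  3  3  4  4
  i=5: 1  1  1  2  2  3  3  3  4  5
  i=6: 1  1  1  2  3  4  4  4  5  6
  i=7: 1  1  1  2  3  4  4  5  6  7
  i=8: 1  1  2  3  4  5  5  6  7  8
  i=9: 1  2  3  4  5  6  6  7  8  9
  i=10: 1  2  3  4  5  6  7  8  9  10

giving w = (6, 4, 9, 1, 10, 5, 8, 3, 2, 7) via Δ²R.

D(w) has 25 cells with 9 SE-corners; essential set:

[(1, 5, 0), (3, 3, 0), (3, 5, 1), (3, 8, 2), (5, 5, 2), (5, 8, 3), (7, 3, 1), (7, 7, 4), (8, 2, 1)]


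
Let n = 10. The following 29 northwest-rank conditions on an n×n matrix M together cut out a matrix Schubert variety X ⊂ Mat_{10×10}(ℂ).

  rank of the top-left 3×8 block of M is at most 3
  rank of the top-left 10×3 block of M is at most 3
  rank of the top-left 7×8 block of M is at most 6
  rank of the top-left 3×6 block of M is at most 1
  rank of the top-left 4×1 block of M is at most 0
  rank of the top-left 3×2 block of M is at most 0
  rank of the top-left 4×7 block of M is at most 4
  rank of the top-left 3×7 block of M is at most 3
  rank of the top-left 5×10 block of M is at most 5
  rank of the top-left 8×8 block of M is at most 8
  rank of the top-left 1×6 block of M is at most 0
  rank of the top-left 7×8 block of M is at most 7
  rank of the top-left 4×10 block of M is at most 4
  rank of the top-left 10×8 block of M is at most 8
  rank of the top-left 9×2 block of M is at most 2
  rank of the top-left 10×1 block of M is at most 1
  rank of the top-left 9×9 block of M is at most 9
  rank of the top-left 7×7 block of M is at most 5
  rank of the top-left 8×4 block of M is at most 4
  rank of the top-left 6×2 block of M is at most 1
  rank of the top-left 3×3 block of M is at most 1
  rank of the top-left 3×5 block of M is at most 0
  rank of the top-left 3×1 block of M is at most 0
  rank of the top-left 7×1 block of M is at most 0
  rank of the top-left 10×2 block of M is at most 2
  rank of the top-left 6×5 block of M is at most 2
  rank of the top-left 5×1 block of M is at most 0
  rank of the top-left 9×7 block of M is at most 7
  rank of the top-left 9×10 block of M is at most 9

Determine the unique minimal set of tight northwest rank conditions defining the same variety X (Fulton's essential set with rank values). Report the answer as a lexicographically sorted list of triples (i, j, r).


Reconstructing r_w from the 29 given conditions:

  i=1: 0 | 0 | 0 | 0 | 0 | 0 | 1 | 1 | 1 | 1
  i=2: 0 | 0 | 0 | 0 | 0 | 1 | 2 | 2 | 2 | 2
  i=3: 0 | 0 | 0 | 0 | 0 | 1 | 2 | 3 | 3 | 3
  i=4: 0 | 1 | 1 | 1 | 1 | 2 | 3 | 4 | 4 | 4
  i=5: 0 | 1 | 2 | 2 | 2 | 3 | 4 | 5 | 5 | 5
  i=6: 0 | 1 | 2 | 2 | 2 | 3 | 4 | 5 | 6 | 6
  i=7: 0 | 1 | 2 | 3 | 3 | 4 | 5 | 6 | 7 | 7
  i=8: 1 | 2 | 3 | 4 | 4 | 5 | 6 | 7 | 8 | 8
  i=9: 1 | 2 | 3 | 4 | 5 | 6 | 7 | 8 | 9 | 9
  i=10: 1 | 2 | 3 | 4 | 5 | 6 | 7 | 8 | 9 | 10

so w = (7, 6, 8, 2, 3, 9, 4, 1, 5, 10).

4 SE-corners of the 22-cell Rothe diagram give Ess(w):

[(1, 6, 0), (3, 5, 0), (6, 5, 2), (7, 1, 0)]


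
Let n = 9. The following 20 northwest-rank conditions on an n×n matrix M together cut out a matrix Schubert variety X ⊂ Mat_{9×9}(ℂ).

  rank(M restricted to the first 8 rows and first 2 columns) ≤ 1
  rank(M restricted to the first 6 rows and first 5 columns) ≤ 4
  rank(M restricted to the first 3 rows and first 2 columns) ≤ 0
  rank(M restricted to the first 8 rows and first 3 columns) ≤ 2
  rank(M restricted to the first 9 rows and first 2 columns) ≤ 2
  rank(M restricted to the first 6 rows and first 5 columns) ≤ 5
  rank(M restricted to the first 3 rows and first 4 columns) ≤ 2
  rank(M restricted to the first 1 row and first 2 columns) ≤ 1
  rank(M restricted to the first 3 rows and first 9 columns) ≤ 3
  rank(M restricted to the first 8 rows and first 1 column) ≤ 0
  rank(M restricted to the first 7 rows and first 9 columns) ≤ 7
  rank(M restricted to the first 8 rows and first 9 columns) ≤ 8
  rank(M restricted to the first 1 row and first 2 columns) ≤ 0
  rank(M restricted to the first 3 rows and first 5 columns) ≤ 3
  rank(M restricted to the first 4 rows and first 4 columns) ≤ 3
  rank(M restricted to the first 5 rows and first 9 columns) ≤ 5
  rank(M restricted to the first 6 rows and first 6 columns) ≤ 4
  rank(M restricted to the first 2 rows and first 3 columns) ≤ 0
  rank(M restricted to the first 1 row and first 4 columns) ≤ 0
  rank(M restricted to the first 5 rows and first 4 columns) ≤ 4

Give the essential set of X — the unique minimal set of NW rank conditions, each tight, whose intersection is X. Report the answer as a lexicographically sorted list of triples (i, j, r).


Recovering R(i,j) via the rank-extension bound from the 20 conditions:

  R[1]: 0  0  0  0  1  1  1  1  1
  R[2]: 0  0  0  1  2  2  2  2  2
  R[3]: 0  0  1  2  3  3  3  3  3
  R[4]: 0  1  2  3  4  4  4  4  4
  R[5]: 0  1  2  3  4  4  5  5  5
  R[6]: 0  1  2  3  4  4  5  6  6
  R[7]: 0  1  2  3  4  5  6  7  7
  R[8]: 0  1  2  3  4  5  6  7  8
  R[9]: 1  2  3  4  5  6  7  8  9

reading off 1-entries of Δ²R: w = (5, 4, 3, 2, 7, 8, 6, 9, 1).

D(w) has 16 cells with 5 SE-corners; essential set:

[(1, 4, 0), (2, 3, 0), (3, 2, 0), (6, 6, 4), (8, 1, 0)]


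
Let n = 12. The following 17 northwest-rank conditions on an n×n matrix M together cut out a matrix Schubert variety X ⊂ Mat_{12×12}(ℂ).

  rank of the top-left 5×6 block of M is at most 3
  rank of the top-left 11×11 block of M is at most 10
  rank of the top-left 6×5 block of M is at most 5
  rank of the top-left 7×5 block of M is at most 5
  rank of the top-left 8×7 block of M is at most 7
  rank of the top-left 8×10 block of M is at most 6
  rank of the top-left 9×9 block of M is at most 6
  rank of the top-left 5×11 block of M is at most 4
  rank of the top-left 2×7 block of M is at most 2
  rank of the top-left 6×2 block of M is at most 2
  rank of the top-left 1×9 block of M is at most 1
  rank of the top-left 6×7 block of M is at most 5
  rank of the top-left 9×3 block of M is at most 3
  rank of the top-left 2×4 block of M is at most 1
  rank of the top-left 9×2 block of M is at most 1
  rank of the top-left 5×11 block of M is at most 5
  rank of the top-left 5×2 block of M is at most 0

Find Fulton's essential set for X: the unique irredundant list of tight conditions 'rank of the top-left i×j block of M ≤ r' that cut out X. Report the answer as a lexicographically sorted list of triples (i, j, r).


The tightest implied rank at each (i,j), from the 17 conditions:

  0  0  1  1  1  1  1  1  1  1  1  1
  0  0  1  1  2  2  2  2  2  2  2  2
  0  0  1  2  3  3  3  3  3  3  3  3
  0  0  1  2  3  3  4  4  4  4  4  4
  0  0  1  2  3  3  4  4  4  4  4  5
  1  1  2  3  4  4  5  5  5  5  5  6
  1  1  2  3  4  5  6  6  6  6  6  7
  1  1  2  3  4  5  6  6  6  6  7  8
  1  1  2  3  4  5  6  6  6  7  8  9
  1  2  3  4  5  6  7  7  7  8  9  10
  1  2  3  4  5  6  7  8  8  9  10  11
  1  2  3  4  5  6  7  8  9  10  11  12

giving w = (3, 5, 4, 7, 12, 1, 6, 11, 10, 2, 8, 9) via Δ²R.

ℓ(w)=25; the 7 essential cells (i,j,r):

[(2, 4, 1), (5, 2, 0), (5, 6, 3), (5, 11, 4), (8, 10, 6), (9, 2, 1), (9, 9, 6)]


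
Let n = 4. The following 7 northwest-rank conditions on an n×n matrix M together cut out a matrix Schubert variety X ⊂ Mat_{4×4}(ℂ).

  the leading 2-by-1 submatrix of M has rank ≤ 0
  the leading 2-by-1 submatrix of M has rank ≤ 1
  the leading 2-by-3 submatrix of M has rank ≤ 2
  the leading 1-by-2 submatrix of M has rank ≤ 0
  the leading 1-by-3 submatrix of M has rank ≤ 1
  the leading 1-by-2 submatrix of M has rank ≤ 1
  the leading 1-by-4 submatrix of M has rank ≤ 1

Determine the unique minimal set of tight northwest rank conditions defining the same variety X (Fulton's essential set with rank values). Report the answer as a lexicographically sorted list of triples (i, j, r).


Propagating the 7 rank bounds to every northwest block:

  i=1: 0  0  1  1
  i=2: 0  1  2  2
  i=3: 1  2  3  3
  i=4: 1  2  3  4

the unique w with this rank table is (3, 2, 1, 4).

Fulton essential set (2 of the 3 Rothe cells):

[(1, 2, 0), (2, 1, 0)]


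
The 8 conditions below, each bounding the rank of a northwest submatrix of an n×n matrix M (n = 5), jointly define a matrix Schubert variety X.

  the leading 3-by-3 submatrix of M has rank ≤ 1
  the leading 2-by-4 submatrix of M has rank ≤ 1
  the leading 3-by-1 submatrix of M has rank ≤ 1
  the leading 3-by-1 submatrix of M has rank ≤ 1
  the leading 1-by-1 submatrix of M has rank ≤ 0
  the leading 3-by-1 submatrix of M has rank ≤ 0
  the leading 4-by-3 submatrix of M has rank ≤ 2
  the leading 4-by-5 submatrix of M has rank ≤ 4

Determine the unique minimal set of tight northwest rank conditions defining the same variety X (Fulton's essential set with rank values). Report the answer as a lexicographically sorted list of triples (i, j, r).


The tightest implied rank at each (i,j), from the 8 conditions:

  0 | 1 | 1 | 1 | 1
  0 | 1 | 1 | 1 | 2
  0 | 1 | 1 | 2 | 3
  1 | 2 | 2 | 3 | 4
  1 | 2 | 3 | 4 | 5

so w = (2, 5, 4, 1, 3).

3 SE-corners of the 6-cell Rothe diagram give Ess(w):

[(2, 4, 1), (3, 1, 0), (3, 3, 1)]


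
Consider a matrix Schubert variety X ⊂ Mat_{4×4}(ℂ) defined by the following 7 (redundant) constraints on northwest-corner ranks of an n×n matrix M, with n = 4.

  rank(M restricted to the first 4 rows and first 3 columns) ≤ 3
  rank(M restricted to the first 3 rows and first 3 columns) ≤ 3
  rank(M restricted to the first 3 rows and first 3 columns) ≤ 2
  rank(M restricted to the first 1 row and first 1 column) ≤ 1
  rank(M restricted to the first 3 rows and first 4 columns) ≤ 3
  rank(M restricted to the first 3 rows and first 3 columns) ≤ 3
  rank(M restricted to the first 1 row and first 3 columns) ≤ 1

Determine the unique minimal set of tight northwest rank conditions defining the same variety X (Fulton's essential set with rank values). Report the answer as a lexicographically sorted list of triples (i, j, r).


Propagating the 7 rank bounds to every northwest block:

  i=1: 1 1 1 1
  i=2: 1 2 2 2
  i=3: 1 2 2 3
  i=4: 1 2 3 4

second differences of R give the permutation w = (1, 2, 4, 3).

1 SE-corner of the 1-cell Rothe diagram gives Ess(w):

[(3, 3, 2)]


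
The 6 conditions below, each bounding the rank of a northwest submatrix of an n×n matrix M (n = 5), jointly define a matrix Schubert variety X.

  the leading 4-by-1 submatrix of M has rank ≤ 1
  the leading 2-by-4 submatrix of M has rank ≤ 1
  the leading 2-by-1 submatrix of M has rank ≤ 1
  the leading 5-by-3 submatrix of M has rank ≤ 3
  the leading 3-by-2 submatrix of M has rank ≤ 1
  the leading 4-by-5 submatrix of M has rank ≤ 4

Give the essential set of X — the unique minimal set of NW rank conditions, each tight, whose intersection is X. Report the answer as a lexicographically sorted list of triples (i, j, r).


Computing R[i][j] = min implied NW-rank bound (n=5, 6 conditions):

  R[1]: 1  1  1  1  1
  R[2]: 1  1  1  1  2
  R[3]: 1  1  2  2  3
  R[4]: 1  2  3  3  4
  R[5]: 1  2  3  4  5

so w = (1, 5, 3, 2, 4).

|D(w)|=4, |Ess(w)|=2:

[(2, 4, 1), (3, 2, 1)]


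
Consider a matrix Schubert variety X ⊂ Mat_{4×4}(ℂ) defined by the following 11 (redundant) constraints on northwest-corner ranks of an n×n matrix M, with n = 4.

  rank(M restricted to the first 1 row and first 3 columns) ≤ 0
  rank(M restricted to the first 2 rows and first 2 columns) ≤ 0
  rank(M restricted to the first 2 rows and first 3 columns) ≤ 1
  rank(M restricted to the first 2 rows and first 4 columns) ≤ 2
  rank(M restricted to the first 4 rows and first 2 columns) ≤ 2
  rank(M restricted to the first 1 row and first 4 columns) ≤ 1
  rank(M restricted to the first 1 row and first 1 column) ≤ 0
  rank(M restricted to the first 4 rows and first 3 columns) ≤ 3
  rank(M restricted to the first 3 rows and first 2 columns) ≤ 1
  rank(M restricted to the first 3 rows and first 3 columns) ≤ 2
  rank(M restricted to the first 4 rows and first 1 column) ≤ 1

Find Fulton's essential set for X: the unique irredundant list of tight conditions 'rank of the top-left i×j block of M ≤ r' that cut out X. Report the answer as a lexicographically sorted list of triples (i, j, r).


Propagating the 11 rank bounds to every northwest block:

  R[1]: 0, 0, 0, 1
  R[2]: 0, 0, 1, 2
  R[3]: 1, 1, 2, 3
  R[4]: 1, 2, 3, 4

hence w(1..4) = (4, 3, 1, 2).

Rothe diagram D(w) (5 cells), 2 SE-corners (essential conditions):

[(1, 3, 0), (2, 2, 0)]


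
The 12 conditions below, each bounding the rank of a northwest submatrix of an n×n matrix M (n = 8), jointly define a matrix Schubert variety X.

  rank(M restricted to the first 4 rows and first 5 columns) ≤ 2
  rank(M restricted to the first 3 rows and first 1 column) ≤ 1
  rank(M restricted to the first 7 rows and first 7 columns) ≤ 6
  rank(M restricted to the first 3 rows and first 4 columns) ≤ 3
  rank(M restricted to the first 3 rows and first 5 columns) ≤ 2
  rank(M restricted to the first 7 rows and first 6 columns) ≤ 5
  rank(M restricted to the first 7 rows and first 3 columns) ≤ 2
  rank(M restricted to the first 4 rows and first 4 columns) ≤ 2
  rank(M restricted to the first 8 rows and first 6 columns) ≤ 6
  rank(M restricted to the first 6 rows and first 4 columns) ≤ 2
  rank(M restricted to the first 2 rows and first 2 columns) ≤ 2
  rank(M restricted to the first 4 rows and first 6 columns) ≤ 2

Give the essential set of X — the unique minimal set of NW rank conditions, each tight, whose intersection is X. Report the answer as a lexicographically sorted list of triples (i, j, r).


Reconstructing r_w from the 12 given conditions:

  i=1: 1 | 1 | 1 | 1 | 1 | 1 | 1 | 1
  i=2: 1 | 2 | 2 | 2 | 2 | 2 | 2 | 2
  i=3: 1 | 2 | 2 | 2 | 2 | 2 | 3 | 3
  i=4: 1 | 2 | 2 | 2 | 2 | 2 | 3 | 4
  i=5: 1 | 2 | 2 | 2 | 3 | 3 | 4 | 5
  i=6: 1 | 2 | 2 | 2 | 3 | 4 | 5 | 6
  i=7: 1 | 2 | 2 | 3 | 4 | 5 | 6 | 7
  i=8: 1 | 2 | 3 | 4 | 5 | 6 | 7 | 8

reading off 1-entries of Δ²R: w = (1, 2, 7, 8, 5, 6, 4, 3).

D(w) has 13 cells with 3 SE-corners; essential set:

[(4, 6, 2), (6, 4, 2), (7, 3, 2)]


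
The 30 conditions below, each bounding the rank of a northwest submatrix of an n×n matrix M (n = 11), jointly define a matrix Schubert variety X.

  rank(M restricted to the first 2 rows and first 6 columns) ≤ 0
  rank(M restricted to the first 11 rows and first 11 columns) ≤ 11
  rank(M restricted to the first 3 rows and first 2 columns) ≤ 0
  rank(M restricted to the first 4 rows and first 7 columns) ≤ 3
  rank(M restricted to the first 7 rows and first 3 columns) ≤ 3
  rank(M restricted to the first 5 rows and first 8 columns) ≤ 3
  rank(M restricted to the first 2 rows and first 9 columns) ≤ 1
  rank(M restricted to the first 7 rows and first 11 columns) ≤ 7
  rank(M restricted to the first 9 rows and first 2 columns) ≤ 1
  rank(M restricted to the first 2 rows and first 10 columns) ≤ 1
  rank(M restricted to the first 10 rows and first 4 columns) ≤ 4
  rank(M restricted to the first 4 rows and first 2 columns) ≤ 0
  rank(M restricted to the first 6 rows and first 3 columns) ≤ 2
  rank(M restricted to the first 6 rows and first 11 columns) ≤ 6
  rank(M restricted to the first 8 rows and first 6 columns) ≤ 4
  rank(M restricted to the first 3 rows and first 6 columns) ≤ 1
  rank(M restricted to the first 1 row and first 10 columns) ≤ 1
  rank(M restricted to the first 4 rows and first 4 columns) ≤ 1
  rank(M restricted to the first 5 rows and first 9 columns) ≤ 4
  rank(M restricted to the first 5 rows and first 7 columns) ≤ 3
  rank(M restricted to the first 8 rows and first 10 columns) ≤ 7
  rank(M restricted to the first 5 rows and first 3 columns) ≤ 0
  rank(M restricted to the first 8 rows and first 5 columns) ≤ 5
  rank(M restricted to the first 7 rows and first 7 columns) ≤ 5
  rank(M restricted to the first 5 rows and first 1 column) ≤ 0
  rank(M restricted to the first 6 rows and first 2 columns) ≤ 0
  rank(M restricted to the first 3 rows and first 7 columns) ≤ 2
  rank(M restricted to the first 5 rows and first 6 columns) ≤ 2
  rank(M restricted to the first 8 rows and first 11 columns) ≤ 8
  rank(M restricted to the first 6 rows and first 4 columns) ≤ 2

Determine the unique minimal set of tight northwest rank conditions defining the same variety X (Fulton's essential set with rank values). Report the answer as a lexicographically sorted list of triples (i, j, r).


The tightest implied rank at each (i,j), from the 30 conditions:

  i=1: 0 0 0 0 0 0 1 1 1 1 1
  i=2: 0 0 0 0 0 0 1 1 1 1 2
  i=3: 0 0 0 1 1 1 2 2 2 2 3
  i=4: 0 0 0 1 2 2 3 3 3 3 4
  i=5: 0 0 0 1 2 2 3 3 4 4 5
  i=6: 0 0 1 2 3 3 4 4 5 5 6
  i=7: 1 1 2 3 4 4 5 5 6 6 7
  i=8: 1 1 2 3 4 4 5 6 7 7 8
  i=9: 1 1 2 3 4 5 6 7 8 8 9
  i=10: 1 2 3 4 5 6 7 8 9 9 10
  i=11: 1 2 3 4 5 6 7 8 9 10 11

so w = (7, 11, 4, 5, 9, 3, 1, 8, 6, 2, 10).

ℓ(w)=31; the 8 essential cells (i,j,r):

[(2, 6, 0), (2, 10, 1), (5, 3, 0), (5, 6, 2), (5, 8, 3), (6, 2, 0), (8, 6, 4), (9, 2, 1)]


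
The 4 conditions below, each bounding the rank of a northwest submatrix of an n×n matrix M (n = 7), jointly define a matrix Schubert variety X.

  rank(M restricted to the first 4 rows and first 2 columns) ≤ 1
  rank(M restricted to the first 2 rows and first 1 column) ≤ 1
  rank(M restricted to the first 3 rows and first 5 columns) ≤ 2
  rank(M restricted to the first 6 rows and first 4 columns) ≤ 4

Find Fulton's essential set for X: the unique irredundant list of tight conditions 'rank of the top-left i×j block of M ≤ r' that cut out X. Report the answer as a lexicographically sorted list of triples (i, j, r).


Recovering R(i,j) via the rank-extension bound from the 4 conditions:

  R[1]: 1  1  1  1  1  1  1
  R[2]: 1  1  2  2  2  2  2
  R[3]: 1  1  2  2  2  3  3
  R[4]: 1  1  2  3  3  4  4
  R[5]: 1  2  3  4  4  5  5
  R[6]: 1  2  3  4  5  6  6
  R[7]: 1  2  3  4  5  6  7

the unique w with this rank table is (1, 3, 6, 4, 2, 5, 7).

Rothe diagram D(w) (5 cells), 2 SE-corners (essential conditions):

[(3, 5, 2), (4, 2, 1)]


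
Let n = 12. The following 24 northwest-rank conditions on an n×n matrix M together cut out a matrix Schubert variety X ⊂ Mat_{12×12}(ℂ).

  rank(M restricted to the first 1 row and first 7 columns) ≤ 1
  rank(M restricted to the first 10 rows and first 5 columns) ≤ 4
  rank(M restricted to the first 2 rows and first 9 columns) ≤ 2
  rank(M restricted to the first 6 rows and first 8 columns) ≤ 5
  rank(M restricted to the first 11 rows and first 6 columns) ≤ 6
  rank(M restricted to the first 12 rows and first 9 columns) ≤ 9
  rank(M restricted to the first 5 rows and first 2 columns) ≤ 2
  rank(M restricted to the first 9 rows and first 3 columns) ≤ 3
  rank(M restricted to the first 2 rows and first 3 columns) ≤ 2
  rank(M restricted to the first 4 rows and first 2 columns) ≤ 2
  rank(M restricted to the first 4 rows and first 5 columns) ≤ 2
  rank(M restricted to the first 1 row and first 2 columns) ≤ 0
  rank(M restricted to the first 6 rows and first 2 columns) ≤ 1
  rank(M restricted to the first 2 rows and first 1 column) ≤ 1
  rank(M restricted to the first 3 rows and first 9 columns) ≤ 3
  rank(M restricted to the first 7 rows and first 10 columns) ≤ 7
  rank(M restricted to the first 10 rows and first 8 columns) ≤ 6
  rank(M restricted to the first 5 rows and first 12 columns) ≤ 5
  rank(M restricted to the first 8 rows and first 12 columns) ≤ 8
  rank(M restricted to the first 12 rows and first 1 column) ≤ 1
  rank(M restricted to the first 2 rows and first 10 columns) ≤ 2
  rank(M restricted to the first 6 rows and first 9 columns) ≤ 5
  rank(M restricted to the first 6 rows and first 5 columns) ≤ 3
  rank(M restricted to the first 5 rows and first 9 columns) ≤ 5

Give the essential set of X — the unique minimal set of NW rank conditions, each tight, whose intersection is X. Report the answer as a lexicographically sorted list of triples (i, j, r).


The tightest implied rank at each (i,j), from the 24 conditions:

  R[1]: 0  0  1  1  1  1  1  1  1  1  1  1
  R[2]: 1  1  2  2  2  2  2  2  2  2  2  2
  R[3]: 1  1  2  2  2  3  3  3  3  3  3  3
  R[4]: 1  1  2  2  2  3  4  4  4  4  4  4
  R[5]: 1  1  2  3  3  4  5  5  5  5  5  5
  R[6]: 1  1  2  3  3  4  5  5  5  6  6  6
  R[7]: 1  2  3  4  4  5  6  6  6  7  7  7
  R[8]: 1  2  3  4  4  5  6  6  7  8  8  8
  R[9]: 1  2  3  4  4  5  6  6  7  8  9  9
  R[10]: 1  2  3  4  4  5  6  6  7  8  9  10
  R[11]: 1  2  3  4  5  6  7  7  8  9  10  11
  R[12]: 1  2  3  4  5  6  7  8  9  10  11  12

giving w = (3, 1, 6, 7, 4, 10, 2, 9, 11, 12, 5, 8) via Δ²R.

|D(w)|=19, |Ess(w)|=7:

[(1, 2, 0), (4, 5, 2), (6, 2, 1), (6, 5, 3), (6, 9, 5), (10, 5, 4), (10, 8, 6)]


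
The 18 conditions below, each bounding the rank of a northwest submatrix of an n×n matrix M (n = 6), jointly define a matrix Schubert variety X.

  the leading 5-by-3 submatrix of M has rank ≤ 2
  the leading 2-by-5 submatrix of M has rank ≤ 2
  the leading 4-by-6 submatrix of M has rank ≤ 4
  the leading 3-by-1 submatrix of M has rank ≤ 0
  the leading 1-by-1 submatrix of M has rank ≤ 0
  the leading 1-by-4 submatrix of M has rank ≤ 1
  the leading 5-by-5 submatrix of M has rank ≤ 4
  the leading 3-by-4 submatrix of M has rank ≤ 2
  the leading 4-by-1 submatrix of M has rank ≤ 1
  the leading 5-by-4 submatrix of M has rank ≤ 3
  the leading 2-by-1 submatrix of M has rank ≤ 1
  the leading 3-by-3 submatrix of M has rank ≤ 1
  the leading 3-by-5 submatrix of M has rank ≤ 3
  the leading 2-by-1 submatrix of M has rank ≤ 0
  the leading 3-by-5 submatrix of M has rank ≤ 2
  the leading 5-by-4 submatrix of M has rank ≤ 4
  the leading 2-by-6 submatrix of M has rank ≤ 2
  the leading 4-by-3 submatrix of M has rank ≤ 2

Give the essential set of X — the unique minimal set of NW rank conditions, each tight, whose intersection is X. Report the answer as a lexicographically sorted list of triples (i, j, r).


Reconstructing r_w from the 18 given conditions:

  i=1: 0 1 1 1 1 1
  i=2: 0 1 1 2 2 2
  i=3: 0 1 1 2 2 3
  i=4: 1 2 2 3 3 4
  i=5: 1 2 2 3 4 5
  i=6: 1 2 3 4 5 6

so w = (2, 4, 6, 1, 5, 3).

Rothe diagram D(w) (7 cells), 4 SE-corners (essential conditions):

[(3, 1, 0), (3, 3, 1), (3, 5, 2), (5, 3, 2)]


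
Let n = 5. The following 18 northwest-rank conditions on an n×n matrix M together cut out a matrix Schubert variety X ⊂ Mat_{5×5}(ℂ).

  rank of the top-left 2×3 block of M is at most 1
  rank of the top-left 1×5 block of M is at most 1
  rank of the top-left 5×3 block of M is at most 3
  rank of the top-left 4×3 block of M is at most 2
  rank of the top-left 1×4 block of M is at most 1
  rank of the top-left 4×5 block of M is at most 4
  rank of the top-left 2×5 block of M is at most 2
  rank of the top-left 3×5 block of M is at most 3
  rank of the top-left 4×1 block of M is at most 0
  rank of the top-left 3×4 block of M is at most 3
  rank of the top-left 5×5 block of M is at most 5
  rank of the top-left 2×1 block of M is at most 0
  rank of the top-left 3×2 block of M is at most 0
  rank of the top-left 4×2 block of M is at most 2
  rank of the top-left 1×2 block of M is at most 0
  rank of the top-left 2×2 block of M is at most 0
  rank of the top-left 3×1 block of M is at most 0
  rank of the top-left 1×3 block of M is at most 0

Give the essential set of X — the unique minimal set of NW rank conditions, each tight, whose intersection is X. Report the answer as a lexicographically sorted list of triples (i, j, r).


Rank table r_w(5×5) implied by the 18 constraints:

  0, 0, 0, 1, 1
  0, 0, 1, 2, 2
  0, 0, 1, 2, 3
  0, 1, 2, 3, 4
  1, 2, 3, 4, 5

so w = (4, 3, 5, 2, 1).

Rothe diagram D(w) (8 cells), 3 SE-corners (essential conditions):

[(1, 3, 0), (3, 2, 0), (4, 1, 0)]


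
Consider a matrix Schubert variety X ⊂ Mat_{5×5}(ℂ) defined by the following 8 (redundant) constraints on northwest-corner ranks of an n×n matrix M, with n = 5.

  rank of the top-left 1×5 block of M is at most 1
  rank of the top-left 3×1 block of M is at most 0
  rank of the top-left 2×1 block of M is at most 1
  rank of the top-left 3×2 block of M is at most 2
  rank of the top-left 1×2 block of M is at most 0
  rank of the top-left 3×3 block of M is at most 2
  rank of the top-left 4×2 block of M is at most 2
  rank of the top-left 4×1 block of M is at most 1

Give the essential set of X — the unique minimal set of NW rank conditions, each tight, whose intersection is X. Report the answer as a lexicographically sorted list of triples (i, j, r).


Reconstructing r_w from the 8 given conditions:

  R[1]: 0  0  1  1  1
  R[2]: 0  1  2  2  2
  R[3]: 0  1  2  3  3
  R[4]: 1  2  3  4  4
  R[5]: 1  2  3  4  5

giving w = (3, 2, 4, 1, 5) via Δ²R.

|D(w)|=4, |Ess(w)|=2:

[(1, 2, 0), (3, 1, 0)]
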